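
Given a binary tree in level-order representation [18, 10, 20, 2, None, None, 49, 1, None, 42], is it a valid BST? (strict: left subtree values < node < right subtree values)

Level-order array: [18, 10, 20, 2, None, None, 49, 1, None, 42]
Validate using subtree bounds (lo, hi): at each node, require lo < value < hi,
then recurse left with hi=value and right with lo=value.
Preorder trace (stopping at first violation):
  at node 18 with bounds (-inf, +inf): OK
  at node 10 with bounds (-inf, 18): OK
  at node 2 with bounds (-inf, 10): OK
  at node 1 with bounds (-inf, 2): OK
  at node 20 with bounds (18, +inf): OK
  at node 49 with bounds (20, +inf): OK
  at node 42 with bounds (20, 49): OK
No violation found at any node.
Result: Valid BST


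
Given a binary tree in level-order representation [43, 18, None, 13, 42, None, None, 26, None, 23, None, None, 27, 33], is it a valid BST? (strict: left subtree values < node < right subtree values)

Level-order array: [43, 18, None, 13, 42, None, None, 26, None, 23, None, None, 27, 33]
Validate using subtree bounds (lo, hi): at each node, require lo < value < hi,
then recurse left with hi=value and right with lo=value.
Preorder trace (stopping at first violation):
  at node 43 with bounds (-inf, +inf): OK
  at node 18 with bounds (-inf, 43): OK
  at node 13 with bounds (-inf, 18): OK
  at node 42 with bounds (18, 43): OK
  at node 26 with bounds (18, 42): OK
  at node 23 with bounds (18, 26): OK
  at node 27 with bounds (23, 26): VIOLATION
Node 27 violates its bound: not (23 < 27 < 26).
Result: Not a valid BST


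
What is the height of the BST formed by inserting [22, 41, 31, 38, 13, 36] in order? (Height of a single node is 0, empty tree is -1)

Insertion order: [22, 41, 31, 38, 13, 36]
Tree (level-order array): [22, 13, 41, None, None, 31, None, None, 38, 36]
Compute height bottom-up (empty subtree = -1):
  height(13) = 1 + max(-1, -1) = 0
  height(36) = 1 + max(-1, -1) = 0
  height(38) = 1 + max(0, -1) = 1
  height(31) = 1 + max(-1, 1) = 2
  height(41) = 1 + max(2, -1) = 3
  height(22) = 1 + max(0, 3) = 4
Height = 4


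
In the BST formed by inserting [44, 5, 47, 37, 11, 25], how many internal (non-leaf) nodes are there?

Tree built from: [44, 5, 47, 37, 11, 25]
Tree (level-order array): [44, 5, 47, None, 37, None, None, 11, None, None, 25]
Rule: An internal node has at least one child.
Per-node child counts:
  node 44: 2 child(ren)
  node 5: 1 child(ren)
  node 37: 1 child(ren)
  node 11: 1 child(ren)
  node 25: 0 child(ren)
  node 47: 0 child(ren)
Matching nodes: [44, 5, 37, 11]
Count of internal (non-leaf) nodes: 4


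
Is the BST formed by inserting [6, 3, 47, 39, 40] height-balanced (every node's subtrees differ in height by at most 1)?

Tree (level-order array): [6, 3, 47, None, None, 39, None, None, 40]
Definition: a tree is height-balanced if, at every node, |h(left) - h(right)| <= 1 (empty subtree has height -1).
Bottom-up per-node check:
  node 3: h_left=-1, h_right=-1, diff=0 [OK], height=0
  node 40: h_left=-1, h_right=-1, diff=0 [OK], height=0
  node 39: h_left=-1, h_right=0, diff=1 [OK], height=1
  node 47: h_left=1, h_right=-1, diff=2 [FAIL (|1--1|=2 > 1)], height=2
  node 6: h_left=0, h_right=2, diff=2 [FAIL (|0-2|=2 > 1)], height=3
Node 47 violates the condition: |1 - -1| = 2 > 1.
Result: Not balanced


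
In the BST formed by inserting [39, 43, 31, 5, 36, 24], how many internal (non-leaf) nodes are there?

Tree built from: [39, 43, 31, 5, 36, 24]
Tree (level-order array): [39, 31, 43, 5, 36, None, None, None, 24]
Rule: An internal node has at least one child.
Per-node child counts:
  node 39: 2 child(ren)
  node 31: 2 child(ren)
  node 5: 1 child(ren)
  node 24: 0 child(ren)
  node 36: 0 child(ren)
  node 43: 0 child(ren)
Matching nodes: [39, 31, 5]
Count of internal (non-leaf) nodes: 3


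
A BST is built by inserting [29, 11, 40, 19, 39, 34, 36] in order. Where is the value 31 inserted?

Starting tree (level order): [29, 11, 40, None, 19, 39, None, None, None, 34, None, None, 36]
Insertion path: 29 -> 40 -> 39 -> 34
Result: insert 31 as left child of 34
Final tree (level order): [29, 11, 40, None, 19, 39, None, None, None, 34, None, 31, 36]


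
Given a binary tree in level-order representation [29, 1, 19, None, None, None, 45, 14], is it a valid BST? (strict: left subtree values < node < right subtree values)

Level-order array: [29, 1, 19, None, None, None, 45, 14]
Validate using subtree bounds (lo, hi): at each node, require lo < value < hi,
then recurse left with hi=value and right with lo=value.
Preorder trace (stopping at first violation):
  at node 29 with bounds (-inf, +inf): OK
  at node 1 with bounds (-inf, 29): OK
  at node 19 with bounds (29, +inf): VIOLATION
Node 19 violates its bound: not (29 < 19 < +inf).
Result: Not a valid BST


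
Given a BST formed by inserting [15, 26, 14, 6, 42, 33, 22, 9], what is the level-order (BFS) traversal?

Tree insertion order: [15, 26, 14, 6, 42, 33, 22, 9]
Tree (level-order array): [15, 14, 26, 6, None, 22, 42, None, 9, None, None, 33]
BFS from the root, enqueuing left then right child of each popped node:
  queue [15] -> pop 15, enqueue [14, 26], visited so far: [15]
  queue [14, 26] -> pop 14, enqueue [6], visited so far: [15, 14]
  queue [26, 6] -> pop 26, enqueue [22, 42], visited so far: [15, 14, 26]
  queue [6, 22, 42] -> pop 6, enqueue [9], visited so far: [15, 14, 26, 6]
  queue [22, 42, 9] -> pop 22, enqueue [none], visited so far: [15, 14, 26, 6, 22]
  queue [42, 9] -> pop 42, enqueue [33], visited so far: [15, 14, 26, 6, 22, 42]
  queue [9, 33] -> pop 9, enqueue [none], visited so far: [15, 14, 26, 6, 22, 42, 9]
  queue [33] -> pop 33, enqueue [none], visited so far: [15, 14, 26, 6, 22, 42, 9, 33]
Result: [15, 14, 26, 6, 22, 42, 9, 33]


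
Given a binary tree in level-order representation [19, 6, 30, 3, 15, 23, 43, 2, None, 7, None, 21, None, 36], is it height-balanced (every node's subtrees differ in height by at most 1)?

Tree (level-order array): [19, 6, 30, 3, 15, 23, 43, 2, None, 7, None, 21, None, 36]
Definition: a tree is height-balanced if, at every node, |h(left) - h(right)| <= 1 (empty subtree has height -1).
Bottom-up per-node check:
  node 2: h_left=-1, h_right=-1, diff=0 [OK], height=0
  node 3: h_left=0, h_right=-1, diff=1 [OK], height=1
  node 7: h_left=-1, h_right=-1, diff=0 [OK], height=0
  node 15: h_left=0, h_right=-1, diff=1 [OK], height=1
  node 6: h_left=1, h_right=1, diff=0 [OK], height=2
  node 21: h_left=-1, h_right=-1, diff=0 [OK], height=0
  node 23: h_left=0, h_right=-1, diff=1 [OK], height=1
  node 36: h_left=-1, h_right=-1, diff=0 [OK], height=0
  node 43: h_left=0, h_right=-1, diff=1 [OK], height=1
  node 30: h_left=1, h_right=1, diff=0 [OK], height=2
  node 19: h_left=2, h_right=2, diff=0 [OK], height=3
All nodes satisfy the balance condition.
Result: Balanced


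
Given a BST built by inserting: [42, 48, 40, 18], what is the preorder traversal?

Tree insertion order: [42, 48, 40, 18]
Tree (level-order array): [42, 40, 48, 18]
Preorder traversal: [42, 40, 18, 48]


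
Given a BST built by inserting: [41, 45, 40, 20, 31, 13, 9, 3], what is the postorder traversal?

Tree insertion order: [41, 45, 40, 20, 31, 13, 9, 3]
Tree (level-order array): [41, 40, 45, 20, None, None, None, 13, 31, 9, None, None, None, 3]
Postorder traversal: [3, 9, 13, 31, 20, 40, 45, 41]


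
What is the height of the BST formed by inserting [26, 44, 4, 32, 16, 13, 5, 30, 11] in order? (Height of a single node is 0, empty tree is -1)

Insertion order: [26, 44, 4, 32, 16, 13, 5, 30, 11]
Tree (level-order array): [26, 4, 44, None, 16, 32, None, 13, None, 30, None, 5, None, None, None, None, 11]
Compute height bottom-up (empty subtree = -1):
  height(11) = 1 + max(-1, -1) = 0
  height(5) = 1 + max(-1, 0) = 1
  height(13) = 1 + max(1, -1) = 2
  height(16) = 1 + max(2, -1) = 3
  height(4) = 1 + max(-1, 3) = 4
  height(30) = 1 + max(-1, -1) = 0
  height(32) = 1 + max(0, -1) = 1
  height(44) = 1 + max(1, -1) = 2
  height(26) = 1 + max(4, 2) = 5
Height = 5


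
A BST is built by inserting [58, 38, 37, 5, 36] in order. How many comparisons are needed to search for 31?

Search path for 31: 58 -> 38 -> 37 -> 5 -> 36
Found: False
Comparisons: 5


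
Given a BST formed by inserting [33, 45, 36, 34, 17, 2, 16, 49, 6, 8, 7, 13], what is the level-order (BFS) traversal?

Tree insertion order: [33, 45, 36, 34, 17, 2, 16, 49, 6, 8, 7, 13]
Tree (level-order array): [33, 17, 45, 2, None, 36, 49, None, 16, 34, None, None, None, 6, None, None, None, None, 8, 7, 13]
BFS from the root, enqueuing left then right child of each popped node:
  queue [33] -> pop 33, enqueue [17, 45], visited so far: [33]
  queue [17, 45] -> pop 17, enqueue [2], visited so far: [33, 17]
  queue [45, 2] -> pop 45, enqueue [36, 49], visited so far: [33, 17, 45]
  queue [2, 36, 49] -> pop 2, enqueue [16], visited so far: [33, 17, 45, 2]
  queue [36, 49, 16] -> pop 36, enqueue [34], visited so far: [33, 17, 45, 2, 36]
  queue [49, 16, 34] -> pop 49, enqueue [none], visited so far: [33, 17, 45, 2, 36, 49]
  queue [16, 34] -> pop 16, enqueue [6], visited so far: [33, 17, 45, 2, 36, 49, 16]
  queue [34, 6] -> pop 34, enqueue [none], visited so far: [33, 17, 45, 2, 36, 49, 16, 34]
  queue [6] -> pop 6, enqueue [8], visited so far: [33, 17, 45, 2, 36, 49, 16, 34, 6]
  queue [8] -> pop 8, enqueue [7, 13], visited so far: [33, 17, 45, 2, 36, 49, 16, 34, 6, 8]
  queue [7, 13] -> pop 7, enqueue [none], visited so far: [33, 17, 45, 2, 36, 49, 16, 34, 6, 8, 7]
  queue [13] -> pop 13, enqueue [none], visited so far: [33, 17, 45, 2, 36, 49, 16, 34, 6, 8, 7, 13]
Result: [33, 17, 45, 2, 36, 49, 16, 34, 6, 8, 7, 13]


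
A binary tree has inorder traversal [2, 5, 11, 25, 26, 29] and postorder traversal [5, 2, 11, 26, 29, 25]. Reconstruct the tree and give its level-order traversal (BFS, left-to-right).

Inorder:   [2, 5, 11, 25, 26, 29]
Postorder: [5, 2, 11, 26, 29, 25]
Algorithm: postorder visits root last, so walk postorder right-to-left;
each value is the root of the current inorder slice — split it at that
value, recurse on the right subtree first, then the left.
Recursive splits:
  root=25; inorder splits into left=[2, 5, 11], right=[26, 29]
  root=29; inorder splits into left=[26], right=[]
  root=26; inorder splits into left=[], right=[]
  root=11; inorder splits into left=[2, 5], right=[]
  root=2; inorder splits into left=[], right=[5]
  root=5; inorder splits into left=[], right=[]
Reconstructed level-order: [25, 11, 29, 2, 26, 5]


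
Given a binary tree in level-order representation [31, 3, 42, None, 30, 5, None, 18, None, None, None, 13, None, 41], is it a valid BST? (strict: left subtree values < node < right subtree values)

Level-order array: [31, 3, 42, None, 30, 5, None, 18, None, None, None, 13, None, 41]
Validate using subtree bounds (lo, hi): at each node, require lo < value < hi,
then recurse left with hi=value and right with lo=value.
Preorder trace (stopping at first violation):
  at node 31 with bounds (-inf, +inf): OK
  at node 3 with bounds (-inf, 31): OK
  at node 30 with bounds (3, 31): OK
  at node 18 with bounds (3, 30): OK
  at node 13 with bounds (3, 18): OK
  at node 41 with bounds (3, 13): VIOLATION
Node 41 violates its bound: not (3 < 41 < 13).
Result: Not a valid BST


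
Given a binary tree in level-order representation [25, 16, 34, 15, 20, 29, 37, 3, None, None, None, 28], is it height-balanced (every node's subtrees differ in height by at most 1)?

Tree (level-order array): [25, 16, 34, 15, 20, 29, 37, 3, None, None, None, 28]
Definition: a tree is height-balanced if, at every node, |h(left) - h(right)| <= 1 (empty subtree has height -1).
Bottom-up per-node check:
  node 3: h_left=-1, h_right=-1, diff=0 [OK], height=0
  node 15: h_left=0, h_right=-1, diff=1 [OK], height=1
  node 20: h_left=-1, h_right=-1, diff=0 [OK], height=0
  node 16: h_left=1, h_right=0, diff=1 [OK], height=2
  node 28: h_left=-1, h_right=-1, diff=0 [OK], height=0
  node 29: h_left=0, h_right=-1, diff=1 [OK], height=1
  node 37: h_left=-1, h_right=-1, diff=0 [OK], height=0
  node 34: h_left=1, h_right=0, diff=1 [OK], height=2
  node 25: h_left=2, h_right=2, diff=0 [OK], height=3
All nodes satisfy the balance condition.
Result: Balanced


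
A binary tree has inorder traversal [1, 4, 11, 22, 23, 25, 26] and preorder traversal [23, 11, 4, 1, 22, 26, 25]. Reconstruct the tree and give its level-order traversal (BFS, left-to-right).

Inorder:  [1, 4, 11, 22, 23, 25, 26]
Preorder: [23, 11, 4, 1, 22, 26, 25]
Algorithm: preorder visits root first, so consume preorder in order;
for each root, split the current inorder slice at that value into
left-subtree inorder and right-subtree inorder, then recurse.
Recursive splits:
  root=23; inorder splits into left=[1, 4, 11, 22], right=[25, 26]
  root=11; inorder splits into left=[1, 4], right=[22]
  root=4; inorder splits into left=[1], right=[]
  root=1; inorder splits into left=[], right=[]
  root=22; inorder splits into left=[], right=[]
  root=26; inorder splits into left=[25], right=[]
  root=25; inorder splits into left=[], right=[]
Reconstructed level-order: [23, 11, 26, 4, 22, 25, 1]


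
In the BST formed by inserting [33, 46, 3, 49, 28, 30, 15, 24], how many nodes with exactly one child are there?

Tree built from: [33, 46, 3, 49, 28, 30, 15, 24]
Tree (level-order array): [33, 3, 46, None, 28, None, 49, 15, 30, None, None, None, 24]
Rule: These are nodes with exactly 1 non-null child.
Per-node child counts:
  node 33: 2 child(ren)
  node 3: 1 child(ren)
  node 28: 2 child(ren)
  node 15: 1 child(ren)
  node 24: 0 child(ren)
  node 30: 0 child(ren)
  node 46: 1 child(ren)
  node 49: 0 child(ren)
Matching nodes: [3, 15, 46]
Count of nodes with exactly one child: 3


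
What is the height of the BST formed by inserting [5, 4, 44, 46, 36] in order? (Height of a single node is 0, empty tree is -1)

Insertion order: [5, 4, 44, 46, 36]
Tree (level-order array): [5, 4, 44, None, None, 36, 46]
Compute height bottom-up (empty subtree = -1):
  height(4) = 1 + max(-1, -1) = 0
  height(36) = 1 + max(-1, -1) = 0
  height(46) = 1 + max(-1, -1) = 0
  height(44) = 1 + max(0, 0) = 1
  height(5) = 1 + max(0, 1) = 2
Height = 2


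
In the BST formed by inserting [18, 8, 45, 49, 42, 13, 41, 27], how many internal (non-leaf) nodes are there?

Tree built from: [18, 8, 45, 49, 42, 13, 41, 27]
Tree (level-order array): [18, 8, 45, None, 13, 42, 49, None, None, 41, None, None, None, 27]
Rule: An internal node has at least one child.
Per-node child counts:
  node 18: 2 child(ren)
  node 8: 1 child(ren)
  node 13: 0 child(ren)
  node 45: 2 child(ren)
  node 42: 1 child(ren)
  node 41: 1 child(ren)
  node 27: 0 child(ren)
  node 49: 0 child(ren)
Matching nodes: [18, 8, 45, 42, 41]
Count of internal (non-leaf) nodes: 5


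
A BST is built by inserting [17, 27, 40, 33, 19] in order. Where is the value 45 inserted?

Starting tree (level order): [17, None, 27, 19, 40, None, None, 33]
Insertion path: 17 -> 27 -> 40
Result: insert 45 as right child of 40
Final tree (level order): [17, None, 27, 19, 40, None, None, 33, 45]


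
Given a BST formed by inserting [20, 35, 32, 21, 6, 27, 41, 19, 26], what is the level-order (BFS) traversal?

Tree insertion order: [20, 35, 32, 21, 6, 27, 41, 19, 26]
Tree (level-order array): [20, 6, 35, None, 19, 32, 41, None, None, 21, None, None, None, None, 27, 26]
BFS from the root, enqueuing left then right child of each popped node:
  queue [20] -> pop 20, enqueue [6, 35], visited so far: [20]
  queue [6, 35] -> pop 6, enqueue [19], visited so far: [20, 6]
  queue [35, 19] -> pop 35, enqueue [32, 41], visited so far: [20, 6, 35]
  queue [19, 32, 41] -> pop 19, enqueue [none], visited so far: [20, 6, 35, 19]
  queue [32, 41] -> pop 32, enqueue [21], visited so far: [20, 6, 35, 19, 32]
  queue [41, 21] -> pop 41, enqueue [none], visited so far: [20, 6, 35, 19, 32, 41]
  queue [21] -> pop 21, enqueue [27], visited so far: [20, 6, 35, 19, 32, 41, 21]
  queue [27] -> pop 27, enqueue [26], visited so far: [20, 6, 35, 19, 32, 41, 21, 27]
  queue [26] -> pop 26, enqueue [none], visited so far: [20, 6, 35, 19, 32, 41, 21, 27, 26]
Result: [20, 6, 35, 19, 32, 41, 21, 27, 26]


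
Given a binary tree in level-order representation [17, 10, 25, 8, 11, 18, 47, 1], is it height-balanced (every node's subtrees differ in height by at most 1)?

Tree (level-order array): [17, 10, 25, 8, 11, 18, 47, 1]
Definition: a tree is height-balanced if, at every node, |h(left) - h(right)| <= 1 (empty subtree has height -1).
Bottom-up per-node check:
  node 1: h_left=-1, h_right=-1, diff=0 [OK], height=0
  node 8: h_left=0, h_right=-1, diff=1 [OK], height=1
  node 11: h_left=-1, h_right=-1, diff=0 [OK], height=0
  node 10: h_left=1, h_right=0, diff=1 [OK], height=2
  node 18: h_left=-1, h_right=-1, diff=0 [OK], height=0
  node 47: h_left=-1, h_right=-1, diff=0 [OK], height=0
  node 25: h_left=0, h_right=0, diff=0 [OK], height=1
  node 17: h_left=2, h_right=1, diff=1 [OK], height=3
All nodes satisfy the balance condition.
Result: Balanced


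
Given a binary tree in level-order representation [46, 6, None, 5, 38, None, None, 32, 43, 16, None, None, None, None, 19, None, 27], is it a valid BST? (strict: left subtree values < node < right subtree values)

Level-order array: [46, 6, None, 5, 38, None, None, 32, 43, 16, None, None, None, None, 19, None, 27]
Validate using subtree bounds (lo, hi): at each node, require lo < value < hi,
then recurse left with hi=value and right with lo=value.
Preorder trace (stopping at first violation):
  at node 46 with bounds (-inf, +inf): OK
  at node 6 with bounds (-inf, 46): OK
  at node 5 with bounds (-inf, 6): OK
  at node 38 with bounds (6, 46): OK
  at node 32 with bounds (6, 38): OK
  at node 16 with bounds (6, 32): OK
  at node 19 with bounds (16, 32): OK
  at node 27 with bounds (19, 32): OK
  at node 43 with bounds (38, 46): OK
No violation found at any node.
Result: Valid BST


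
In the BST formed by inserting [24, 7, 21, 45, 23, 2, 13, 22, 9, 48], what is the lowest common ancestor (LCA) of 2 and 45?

Tree insertion order: [24, 7, 21, 45, 23, 2, 13, 22, 9, 48]
Tree (level-order array): [24, 7, 45, 2, 21, None, 48, None, None, 13, 23, None, None, 9, None, 22]
In a BST, the LCA of p=2, q=45 is the first node v on the
root-to-leaf path with p <= v <= q (go left if both < v, right if both > v).
Walk from root:
  at 24: 2 <= 24 <= 45, this is the LCA
LCA = 24


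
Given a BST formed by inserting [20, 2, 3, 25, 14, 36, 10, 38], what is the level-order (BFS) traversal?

Tree insertion order: [20, 2, 3, 25, 14, 36, 10, 38]
Tree (level-order array): [20, 2, 25, None, 3, None, 36, None, 14, None, 38, 10]
BFS from the root, enqueuing left then right child of each popped node:
  queue [20] -> pop 20, enqueue [2, 25], visited so far: [20]
  queue [2, 25] -> pop 2, enqueue [3], visited so far: [20, 2]
  queue [25, 3] -> pop 25, enqueue [36], visited so far: [20, 2, 25]
  queue [3, 36] -> pop 3, enqueue [14], visited so far: [20, 2, 25, 3]
  queue [36, 14] -> pop 36, enqueue [38], visited so far: [20, 2, 25, 3, 36]
  queue [14, 38] -> pop 14, enqueue [10], visited so far: [20, 2, 25, 3, 36, 14]
  queue [38, 10] -> pop 38, enqueue [none], visited so far: [20, 2, 25, 3, 36, 14, 38]
  queue [10] -> pop 10, enqueue [none], visited so far: [20, 2, 25, 3, 36, 14, 38, 10]
Result: [20, 2, 25, 3, 36, 14, 38, 10]


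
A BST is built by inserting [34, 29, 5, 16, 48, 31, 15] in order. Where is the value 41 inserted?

Starting tree (level order): [34, 29, 48, 5, 31, None, None, None, 16, None, None, 15]
Insertion path: 34 -> 48
Result: insert 41 as left child of 48
Final tree (level order): [34, 29, 48, 5, 31, 41, None, None, 16, None, None, None, None, 15]


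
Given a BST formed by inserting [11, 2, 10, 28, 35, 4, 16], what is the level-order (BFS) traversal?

Tree insertion order: [11, 2, 10, 28, 35, 4, 16]
Tree (level-order array): [11, 2, 28, None, 10, 16, 35, 4]
BFS from the root, enqueuing left then right child of each popped node:
  queue [11] -> pop 11, enqueue [2, 28], visited so far: [11]
  queue [2, 28] -> pop 2, enqueue [10], visited so far: [11, 2]
  queue [28, 10] -> pop 28, enqueue [16, 35], visited so far: [11, 2, 28]
  queue [10, 16, 35] -> pop 10, enqueue [4], visited so far: [11, 2, 28, 10]
  queue [16, 35, 4] -> pop 16, enqueue [none], visited so far: [11, 2, 28, 10, 16]
  queue [35, 4] -> pop 35, enqueue [none], visited so far: [11, 2, 28, 10, 16, 35]
  queue [4] -> pop 4, enqueue [none], visited so far: [11, 2, 28, 10, 16, 35, 4]
Result: [11, 2, 28, 10, 16, 35, 4]


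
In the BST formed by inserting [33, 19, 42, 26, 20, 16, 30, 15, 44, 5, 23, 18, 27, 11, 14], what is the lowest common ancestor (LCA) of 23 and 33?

Tree insertion order: [33, 19, 42, 26, 20, 16, 30, 15, 44, 5, 23, 18, 27, 11, 14]
Tree (level-order array): [33, 19, 42, 16, 26, None, 44, 15, 18, 20, 30, None, None, 5, None, None, None, None, 23, 27, None, None, 11, None, None, None, None, None, 14]
In a BST, the LCA of p=23, q=33 is the first node v on the
root-to-leaf path with p <= v <= q (go left if both < v, right if both > v).
Walk from root:
  at 33: 23 <= 33 <= 33, this is the LCA
LCA = 33


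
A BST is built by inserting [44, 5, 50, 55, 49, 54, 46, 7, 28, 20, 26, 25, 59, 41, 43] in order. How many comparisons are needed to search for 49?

Search path for 49: 44 -> 50 -> 49
Found: True
Comparisons: 3


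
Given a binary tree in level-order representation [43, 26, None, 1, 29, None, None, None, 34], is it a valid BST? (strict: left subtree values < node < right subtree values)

Level-order array: [43, 26, None, 1, 29, None, None, None, 34]
Validate using subtree bounds (lo, hi): at each node, require lo < value < hi,
then recurse left with hi=value and right with lo=value.
Preorder trace (stopping at first violation):
  at node 43 with bounds (-inf, +inf): OK
  at node 26 with bounds (-inf, 43): OK
  at node 1 with bounds (-inf, 26): OK
  at node 29 with bounds (26, 43): OK
  at node 34 with bounds (29, 43): OK
No violation found at any node.
Result: Valid BST


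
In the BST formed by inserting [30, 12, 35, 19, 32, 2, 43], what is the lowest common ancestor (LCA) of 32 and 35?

Tree insertion order: [30, 12, 35, 19, 32, 2, 43]
Tree (level-order array): [30, 12, 35, 2, 19, 32, 43]
In a BST, the LCA of p=32, q=35 is the first node v on the
root-to-leaf path with p <= v <= q (go left if both < v, right if both > v).
Walk from root:
  at 30: both 32 and 35 > 30, go right
  at 35: 32 <= 35 <= 35, this is the LCA
LCA = 35


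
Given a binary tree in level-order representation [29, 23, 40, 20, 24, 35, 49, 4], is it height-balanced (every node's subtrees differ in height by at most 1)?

Tree (level-order array): [29, 23, 40, 20, 24, 35, 49, 4]
Definition: a tree is height-balanced if, at every node, |h(left) - h(right)| <= 1 (empty subtree has height -1).
Bottom-up per-node check:
  node 4: h_left=-1, h_right=-1, diff=0 [OK], height=0
  node 20: h_left=0, h_right=-1, diff=1 [OK], height=1
  node 24: h_left=-1, h_right=-1, diff=0 [OK], height=0
  node 23: h_left=1, h_right=0, diff=1 [OK], height=2
  node 35: h_left=-1, h_right=-1, diff=0 [OK], height=0
  node 49: h_left=-1, h_right=-1, diff=0 [OK], height=0
  node 40: h_left=0, h_right=0, diff=0 [OK], height=1
  node 29: h_left=2, h_right=1, diff=1 [OK], height=3
All nodes satisfy the balance condition.
Result: Balanced


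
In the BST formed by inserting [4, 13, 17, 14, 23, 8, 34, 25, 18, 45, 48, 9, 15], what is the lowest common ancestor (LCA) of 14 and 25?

Tree insertion order: [4, 13, 17, 14, 23, 8, 34, 25, 18, 45, 48, 9, 15]
Tree (level-order array): [4, None, 13, 8, 17, None, 9, 14, 23, None, None, None, 15, 18, 34, None, None, None, None, 25, 45, None, None, None, 48]
In a BST, the LCA of p=14, q=25 is the first node v on the
root-to-leaf path with p <= v <= q (go left if both < v, right if both > v).
Walk from root:
  at 4: both 14 and 25 > 4, go right
  at 13: both 14 and 25 > 13, go right
  at 17: 14 <= 17 <= 25, this is the LCA
LCA = 17


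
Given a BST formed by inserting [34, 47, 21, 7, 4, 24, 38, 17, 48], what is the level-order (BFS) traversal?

Tree insertion order: [34, 47, 21, 7, 4, 24, 38, 17, 48]
Tree (level-order array): [34, 21, 47, 7, 24, 38, 48, 4, 17]
BFS from the root, enqueuing left then right child of each popped node:
  queue [34] -> pop 34, enqueue [21, 47], visited so far: [34]
  queue [21, 47] -> pop 21, enqueue [7, 24], visited so far: [34, 21]
  queue [47, 7, 24] -> pop 47, enqueue [38, 48], visited so far: [34, 21, 47]
  queue [7, 24, 38, 48] -> pop 7, enqueue [4, 17], visited so far: [34, 21, 47, 7]
  queue [24, 38, 48, 4, 17] -> pop 24, enqueue [none], visited so far: [34, 21, 47, 7, 24]
  queue [38, 48, 4, 17] -> pop 38, enqueue [none], visited so far: [34, 21, 47, 7, 24, 38]
  queue [48, 4, 17] -> pop 48, enqueue [none], visited so far: [34, 21, 47, 7, 24, 38, 48]
  queue [4, 17] -> pop 4, enqueue [none], visited so far: [34, 21, 47, 7, 24, 38, 48, 4]
  queue [17] -> pop 17, enqueue [none], visited so far: [34, 21, 47, 7, 24, 38, 48, 4, 17]
Result: [34, 21, 47, 7, 24, 38, 48, 4, 17]


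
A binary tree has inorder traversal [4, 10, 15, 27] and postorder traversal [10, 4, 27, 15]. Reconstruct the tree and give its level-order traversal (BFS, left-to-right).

Inorder:   [4, 10, 15, 27]
Postorder: [10, 4, 27, 15]
Algorithm: postorder visits root last, so walk postorder right-to-left;
each value is the root of the current inorder slice — split it at that
value, recurse on the right subtree first, then the left.
Recursive splits:
  root=15; inorder splits into left=[4, 10], right=[27]
  root=27; inorder splits into left=[], right=[]
  root=4; inorder splits into left=[], right=[10]
  root=10; inorder splits into left=[], right=[]
Reconstructed level-order: [15, 4, 27, 10]


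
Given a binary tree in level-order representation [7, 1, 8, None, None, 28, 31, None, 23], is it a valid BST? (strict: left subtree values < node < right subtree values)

Level-order array: [7, 1, 8, None, None, 28, 31, None, 23]
Validate using subtree bounds (lo, hi): at each node, require lo < value < hi,
then recurse left with hi=value and right with lo=value.
Preorder trace (stopping at first violation):
  at node 7 with bounds (-inf, +inf): OK
  at node 1 with bounds (-inf, 7): OK
  at node 8 with bounds (7, +inf): OK
  at node 28 with bounds (7, 8): VIOLATION
Node 28 violates its bound: not (7 < 28 < 8).
Result: Not a valid BST


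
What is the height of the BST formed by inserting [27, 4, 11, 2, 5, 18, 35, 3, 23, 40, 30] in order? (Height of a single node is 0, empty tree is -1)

Insertion order: [27, 4, 11, 2, 5, 18, 35, 3, 23, 40, 30]
Tree (level-order array): [27, 4, 35, 2, 11, 30, 40, None, 3, 5, 18, None, None, None, None, None, None, None, None, None, 23]
Compute height bottom-up (empty subtree = -1):
  height(3) = 1 + max(-1, -1) = 0
  height(2) = 1 + max(-1, 0) = 1
  height(5) = 1 + max(-1, -1) = 0
  height(23) = 1 + max(-1, -1) = 0
  height(18) = 1 + max(-1, 0) = 1
  height(11) = 1 + max(0, 1) = 2
  height(4) = 1 + max(1, 2) = 3
  height(30) = 1 + max(-1, -1) = 0
  height(40) = 1 + max(-1, -1) = 0
  height(35) = 1 + max(0, 0) = 1
  height(27) = 1 + max(3, 1) = 4
Height = 4


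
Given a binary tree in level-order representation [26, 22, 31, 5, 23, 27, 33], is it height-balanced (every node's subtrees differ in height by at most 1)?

Tree (level-order array): [26, 22, 31, 5, 23, 27, 33]
Definition: a tree is height-balanced if, at every node, |h(left) - h(right)| <= 1 (empty subtree has height -1).
Bottom-up per-node check:
  node 5: h_left=-1, h_right=-1, diff=0 [OK], height=0
  node 23: h_left=-1, h_right=-1, diff=0 [OK], height=0
  node 22: h_left=0, h_right=0, diff=0 [OK], height=1
  node 27: h_left=-1, h_right=-1, diff=0 [OK], height=0
  node 33: h_left=-1, h_right=-1, diff=0 [OK], height=0
  node 31: h_left=0, h_right=0, diff=0 [OK], height=1
  node 26: h_left=1, h_right=1, diff=0 [OK], height=2
All nodes satisfy the balance condition.
Result: Balanced


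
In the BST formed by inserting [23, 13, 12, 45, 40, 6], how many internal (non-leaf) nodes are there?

Tree built from: [23, 13, 12, 45, 40, 6]
Tree (level-order array): [23, 13, 45, 12, None, 40, None, 6]
Rule: An internal node has at least one child.
Per-node child counts:
  node 23: 2 child(ren)
  node 13: 1 child(ren)
  node 12: 1 child(ren)
  node 6: 0 child(ren)
  node 45: 1 child(ren)
  node 40: 0 child(ren)
Matching nodes: [23, 13, 12, 45]
Count of internal (non-leaf) nodes: 4


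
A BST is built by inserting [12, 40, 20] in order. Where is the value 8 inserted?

Starting tree (level order): [12, None, 40, 20]
Insertion path: 12
Result: insert 8 as left child of 12
Final tree (level order): [12, 8, 40, None, None, 20]


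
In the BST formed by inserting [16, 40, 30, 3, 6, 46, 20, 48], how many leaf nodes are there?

Tree built from: [16, 40, 30, 3, 6, 46, 20, 48]
Tree (level-order array): [16, 3, 40, None, 6, 30, 46, None, None, 20, None, None, 48]
Rule: A leaf has 0 children.
Per-node child counts:
  node 16: 2 child(ren)
  node 3: 1 child(ren)
  node 6: 0 child(ren)
  node 40: 2 child(ren)
  node 30: 1 child(ren)
  node 20: 0 child(ren)
  node 46: 1 child(ren)
  node 48: 0 child(ren)
Matching nodes: [6, 20, 48]
Count of leaf nodes: 3


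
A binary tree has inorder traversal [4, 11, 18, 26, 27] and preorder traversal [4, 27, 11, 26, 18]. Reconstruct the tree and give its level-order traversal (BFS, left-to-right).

Inorder:  [4, 11, 18, 26, 27]
Preorder: [4, 27, 11, 26, 18]
Algorithm: preorder visits root first, so consume preorder in order;
for each root, split the current inorder slice at that value into
left-subtree inorder and right-subtree inorder, then recurse.
Recursive splits:
  root=4; inorder splits into left=[], right=[11, 18, 26, 27]
  root=27; inorder splits into left=[11, 18, 26], right=[]
  root=11; inorder splits into left=[], right=[18, 26]
  root=26; inorder splits into left=[18], right=[]
  root=18; inorder splits into left=[], right=[]
Reconstructed level-order: [4, 27, 11, 26, 18]


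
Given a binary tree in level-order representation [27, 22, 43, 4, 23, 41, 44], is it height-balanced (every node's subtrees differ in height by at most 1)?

Tree (level-order array): [27, 22, 43, 4, 23, 41, 44]
Definition: a tree is height-balanced if, at every node, |h(left) - h(right)| <= 1 (empty subtree has height -1).
Bottom-up per-node check:
  node 4: h_left=-1, h_right=-1, diff=0 [OK], height=0
  node 23: h_left=-1, h_right=-1, diff=0 [OK], height=0
  node 22: h_left=0, h_right=0, diff=0 [OK], height=1
  node 41: h_left=-1, h_right=-1, diff=0 [OK], height=0
  node 44: h_left=-1, h_right=-1, diff=0 [OK], height=0
  node 43: h_left=0, h_right=0, diff=0 [OK], height=1
  node 27: h_left=1, h_right=1, diff=0 [OK], height=2
All nodes satisfy the balance condition.
Result: Balanced


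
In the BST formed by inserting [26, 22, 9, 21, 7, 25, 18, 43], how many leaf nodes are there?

Tree built from: [26, 22, 9, 21, 7, 25, 18, 43]
Tree (level-order array): [26, 22, 43, 9, 25, None, None, 7, 21, None, None, None, None, 18]
Rule: A leaf has 0 children.
Per-node child counts:
  node 26: 2 child(ren)
  node 22: 2 child(ren)
  node 9: 2 child(ren)
  node 7: 0 child(ren)
  node 21: 1 child(ren)
  node 18: 0 child(ren)
  node 25: 0 child(ren)
  node 43: 0 child(ren)
Matching nodes: [7, 18, 25, 43]
Count of leaf nodes: 4


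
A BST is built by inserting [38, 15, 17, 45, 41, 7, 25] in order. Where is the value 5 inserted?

Starting tree (level order): [38, 15, 45, 7, 17, 41, None, None, None, None, 25]
Insertion path: 38 -> 15 -> 7
Result: insert 5 as left child of 7
Final tree (level order): [38, 15, 45, 7, 17, 41, None, 5, None, None, 25]


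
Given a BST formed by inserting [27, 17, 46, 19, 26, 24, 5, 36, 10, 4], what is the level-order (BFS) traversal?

Tree insertion order: [27, 17, 46, 19, 26, 24, 5, 36, 10, 4]
Tree (level-order array): [27, 17, 46, 5, 19, 36, None, 4, 10, None, 26, None, None, None, None, None, None, 24]
BFS from the root, enqueuing left then right child of each popped node:
  queue [27] -> pop 27, enqueue [17, 46], visited so far: [27]
  queue [17, 46] -> pop 17, enqueue [5, 19], visited so far: [27, 17]
  queue [46, 5, 19] -> pop 46, enqueue [36], visited so far: [27, 17, 46]
  queue [5, 19, 36] -> pop 5, enqueue [4, 10], visited so far: [27, 17, 46, 5]
  queue [19, 36, 4, 10] -> pop 19, enqueue [26], visited so far: [27, 17, 46, 5, 19]
  queue [36, 4, 10, 26] -> pop 36, enqueue [none], visited so far: [27, 17, 46, 5, 19, 36]
  queue [4, 10, 26] -> pop 4, enqueue [none], visited so far: [27, 17, 46, 5, 19, 36, 4]
  queue [10, 26] -> pop 10, enqueue [none], visited so far: [27, 17, 46, 5, 19, 36, 4, 10]
  queue [26] -> pop 26, enqueue [24], visited so far: [27, 17, 46, 5, 19, 36, 4, 10, 26]
  queue [24] -> pop 24, enqueue [none], visited so far: [27, 17, 46, 5, 19, 36, 4, 10, 26, 24]
Result: [27, 17, 46, 5, 19, 36, 4, 10, 26, 24]


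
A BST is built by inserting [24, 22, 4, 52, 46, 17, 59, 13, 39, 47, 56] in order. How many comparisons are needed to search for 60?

Search path for 60: 24 -> 52 -> 59
Found: False
Comparisons: 3


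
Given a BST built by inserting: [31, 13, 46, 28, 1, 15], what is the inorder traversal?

Tree insertion order: [31, 13, 46, 28, 1, 15]
Tree (level-order array): [31, 13, 46, 1, 28, None, None, None, None, 15]
Inorder traversal: [1, 13, 15, 28, 31, 46]


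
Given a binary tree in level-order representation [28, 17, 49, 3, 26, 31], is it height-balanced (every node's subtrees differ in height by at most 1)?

Tree (level-order array): [28, 17, 49, 3, 26, 31]
Definition: a tree is height-balanced if, at every node, |h(left) - h(right)| <= 1 (empty subtree has height -1).
Bottom-up per-node check:
  node 3: h_left=-1, h_right=-1, diff=0 [OK], height=0
  node 26: h_left=-1, h_right=-1, diff=0 [OK], height=0
  node 17: h_left=0, h_right=0, diff=0 [OK], height=1
  node 31: h_left=-1, h_right=-1, diff=0 [OK], height=0
  node 49: h_left=0, h_right=-1, diff=1 [OK], height=1
  node 28: h_left=1, h_right=1, diff=0 [OK], height=2
All nodes satisfy the balance condition.
Result: Balanced


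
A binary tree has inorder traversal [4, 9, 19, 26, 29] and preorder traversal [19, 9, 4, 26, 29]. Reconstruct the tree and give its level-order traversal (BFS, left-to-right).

Inorder:  [4, 9, 19, 26, 29]
Preorder: [19, 9, 4, 26, 29]
Algorithm: preorder visits root first, so consume preorder in order;
for each root, split the current inorder slice at that value into
left-subtree inorder and right-subtree inorder, then recurse.
Recursive splits:
  root=19; inorder splits into left=[4, 9], right=[26, 29]
  root=9; inorder splits into left=[4], right=[]
  root=4; inorder splits into left=[], right=[]
  root=26; inorder splits into left=[], right=[29]
  root=29; inorder splits into left=[], right=[]
Reconstructed level-order: [19, 9, 26, 4, 29]


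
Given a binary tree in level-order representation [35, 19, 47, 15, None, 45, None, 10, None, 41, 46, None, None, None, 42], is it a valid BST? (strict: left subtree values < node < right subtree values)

Level-order array: [35, 19, 47, 15, None, 45, None, 10, None, 41, 46, None, None, None, 42]
Validate using subtree bounds (lo, hi): at each node, require lo < value < hi,
then recurse left with hi=value and right with lo=value.
Preorder trace (stopping at first violation):
  at node 35 with bounds (-inf, +inf): OK
  at node 19 with bounds (-inf, 35): OK
  at node 15 with bounds (-inf, 19): OK
  at node 10 with bounds (-inf, 15): OK
  at node 47 with bounds (35, +inf): OK
  at node 45 with bounds (35, 47): OK
  at node 41 with bounds (35, 45): OK
  at node 42 with bounds (41, 45): OK
  at node 46 with bounds (45, 47): OK
No violation found at any node.
Result: Valid BST


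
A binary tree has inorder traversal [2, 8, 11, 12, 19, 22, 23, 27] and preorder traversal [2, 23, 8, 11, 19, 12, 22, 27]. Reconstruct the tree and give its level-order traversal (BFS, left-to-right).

Inorder:  [2, 8, 11, 12, 19, 22, 23, 27]
Preorder: [2, 23, 8, 11, 19, 12, 22, 27]
Algorithm: preorder visits root first, so consume preorder in order;
for each root, split the current inorder slice at that value into
left-subtree inorder and right-subtree inorder, then recurse.
Recursive splits:
  root=2; inorder splits into left=[], right=[8, 11, 12, 19, 22, 23, 27]
  root=23; inorder splits into left=[8, 11, 12, 19, 22], right=[27]
  root=8; inorder splits into left=[], right=[11, 12, 19, 22]
  root=11; inorder splits into left=[], right=[12, 19, 22]
  root=19; inorder splits into left=[12], right=[22]
  root=12; inorder splits into left=[], right=[]
  root=22; inorder splits into left=[], right=[]
  root=27; inorder splits into left=[], right=[]
Reconstructed level-order: [2, 23, 8, 27, 11, 19, 12, 22]


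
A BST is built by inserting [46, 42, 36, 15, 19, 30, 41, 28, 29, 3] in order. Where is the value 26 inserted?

Starting tree (level order): [46, 42, None, 36, None, 15, 41, 3, 19, None, None, None, None, None, 30, 28, None, None, 29]
Insertion path: 46 -> 42 -> 36 -> 15 -> 19 -> 30 -> 28
Result: insert 26 as left child of 28
Final tree (level order): [46, 42, None, 36, None, 15, 41, 3, 19, None, None, None, None, None, 30, 28, None, 26, 29]


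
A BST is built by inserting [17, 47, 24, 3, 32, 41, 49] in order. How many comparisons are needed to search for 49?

Search path for 49: 17 -> 47 -> 49
Found: True
Comparisons: 3


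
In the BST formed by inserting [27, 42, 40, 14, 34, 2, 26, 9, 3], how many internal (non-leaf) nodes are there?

Tree built from: [27, 42, 40, 14, 34, 2, 26, 9, 3]
Tree (level-order array): [27, 14, 42, 2, 26, 40, None, None, 9, None, None, 34, None, 3]
Rule: An internal node has at least one child.
Per-node child counts:
  node 27: 2 child(ren)
  node 14: 2 child(ren)
  node 2: 1 child(ren)
  node 9: 1 child(ren)
  node 3: 0 child(ren)
  node 26: 0 child(ren)
  node 42: 1 child(ren)
  node 40: 1 child(ren)
  node 34: 0 child(ren)
Matching nodes: [27, 14, 2, 9, 42, 40]
Count of internal (non-leaf) nodes: 6


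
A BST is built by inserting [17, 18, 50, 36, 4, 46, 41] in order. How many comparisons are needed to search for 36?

Search path for 36: 17 -> 18 -> 50 -> 36
Found: True
Comparisons: 4


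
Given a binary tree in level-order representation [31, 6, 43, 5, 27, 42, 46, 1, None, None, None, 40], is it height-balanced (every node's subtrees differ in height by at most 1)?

Tree (level-order array): [31, 6, 43, 5, 27, 42, 46, 1, None, None, None, 40]
Definition: a tree is height-balanced if, at every node, |h(left) - h(right)| <= 1 (empty subtree has height -1).
Bottom-up per-node check:
  node 1: h_left=-1, h_right=-1, diff=0 [OK], height=0
  node 5: h_left=0, h_right=-1, diff=1 [OK], height=1
  node 27: h_left=-1, h_right=-1, diff=0 [OK], height=0
  node 6: h_left=1, h_right=0, diff=1 [OK], height=2
  node 40: h_left=-1, h_right=-1, diff=0 [OK], height=0
  node 42: h_left=0, h_right=-1, diff=1 [OK], height=1
  node 46: h_left=-1, h_right=-1, diff=0 [OK], height=0
  node 43: h_left=1, h_right=0, diff=1 [OK], height=2
  node 31: h_left=2, h_right=2, diff=0 [OK], height=3
All nodes satisfy the balance condition.
Result: Balanced


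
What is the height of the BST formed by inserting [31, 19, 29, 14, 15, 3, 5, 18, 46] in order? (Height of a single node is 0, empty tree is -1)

Insertion order: [31, 19, 29, 14, 15, 3, 5, 18, 46]
Tree (level-order array): [31, 19, 46, 14, 29, None, None, 3, 15, None, None, None, 5, None, 18]
Compute height bottom-up (empty subtree = -1):
  height(5) = 1 + max(-1, -1) = 0
  height(3) = 1 + max(-1, 0) = 1
  height(18) = 1 + max(-1, -1) = 0
  height(15) = 1 + max(-1, 0) = 1
  height(14) = 1 + max(1, 1) = 2
  height(29) = 1 + max(-1, -1) = 0
  height(19) = 1 + max(2, 0) = 3
  height(46) = 1 + max(-1, -1) = 0
  height(31) = 1 + max(3, 0) = 4
Height = 4


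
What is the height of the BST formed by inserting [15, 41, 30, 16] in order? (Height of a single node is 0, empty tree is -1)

Insertion order: [15, 41, 30, 16]
Tree (level-order array): [15, None, 41, 30, None, 16]
Compute height bottom-up (empty subtree = -1):
  height(16) = 1 + max(-1, -1) = 0
  height(30) = 1 + max(0, -1) = 1
  height(41) = 1 + max(1, -1) = 2
  height(15) = 1 + max(-1, 2) = 3
Height = 3
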